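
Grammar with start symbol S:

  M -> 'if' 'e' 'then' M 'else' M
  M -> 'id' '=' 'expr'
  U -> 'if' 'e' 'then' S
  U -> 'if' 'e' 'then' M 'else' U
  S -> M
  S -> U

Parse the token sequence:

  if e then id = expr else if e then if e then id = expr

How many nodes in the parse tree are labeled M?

2

[S [U if e then [M id = expr] else [U if e then [S [U if e then [S [M id = expr]]]]]]]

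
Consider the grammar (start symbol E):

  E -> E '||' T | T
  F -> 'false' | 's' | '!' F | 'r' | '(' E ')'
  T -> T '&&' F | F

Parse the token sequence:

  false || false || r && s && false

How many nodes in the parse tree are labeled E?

3

[E [E [E [T [F false]]] || [T [F false]]] || [T [T [T [F r]] && [F s]] && [F false]]]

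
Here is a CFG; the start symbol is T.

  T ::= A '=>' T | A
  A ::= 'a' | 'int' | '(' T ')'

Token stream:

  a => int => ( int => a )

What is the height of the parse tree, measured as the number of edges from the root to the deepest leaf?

7

[T [A a] => [T [A int] => [T [A ( [T [A int] => [T [A a]]] )]]]]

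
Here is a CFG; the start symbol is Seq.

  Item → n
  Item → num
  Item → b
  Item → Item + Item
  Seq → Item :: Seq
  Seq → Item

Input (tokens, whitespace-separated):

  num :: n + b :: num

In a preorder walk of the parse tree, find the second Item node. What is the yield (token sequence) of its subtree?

[Seq [Item num] :: [Seq [Item [Item n] + [Item b]] :: [Seq [Item num]]]]

n + b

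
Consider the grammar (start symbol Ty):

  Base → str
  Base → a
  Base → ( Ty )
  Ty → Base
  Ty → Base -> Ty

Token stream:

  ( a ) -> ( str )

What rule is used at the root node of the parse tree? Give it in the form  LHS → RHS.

[Ty [Base ( [Ty [Base a]] )] -> [Ty [Base ( [Ty [Base str]] )]]]

Ty → Base -> Ty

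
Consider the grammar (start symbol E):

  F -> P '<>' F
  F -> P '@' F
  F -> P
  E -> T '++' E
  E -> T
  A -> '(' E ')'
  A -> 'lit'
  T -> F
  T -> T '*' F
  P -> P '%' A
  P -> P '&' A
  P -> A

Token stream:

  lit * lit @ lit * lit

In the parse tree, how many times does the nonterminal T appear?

3

[E [T [T [T [F [P [A lit]]]] * [F [P [A lit]] @ [F [P [A lit]]]]] * [F [P [A lit]]]]]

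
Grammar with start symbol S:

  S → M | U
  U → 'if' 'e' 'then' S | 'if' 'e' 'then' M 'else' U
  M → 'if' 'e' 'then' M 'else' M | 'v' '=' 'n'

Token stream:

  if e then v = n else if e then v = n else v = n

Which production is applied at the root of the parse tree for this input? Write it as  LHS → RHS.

S → M

[S [M if e then [M v = n] else [M if e then [M v = n] else [M v = n]]]]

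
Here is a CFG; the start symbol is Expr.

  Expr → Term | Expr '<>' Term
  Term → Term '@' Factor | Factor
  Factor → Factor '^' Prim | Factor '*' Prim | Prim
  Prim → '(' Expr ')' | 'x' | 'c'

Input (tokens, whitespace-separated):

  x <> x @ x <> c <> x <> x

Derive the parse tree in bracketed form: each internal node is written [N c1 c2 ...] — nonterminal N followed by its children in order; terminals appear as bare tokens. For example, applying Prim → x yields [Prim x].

[Expr [Expr [Expr [Expr [Expr [Term [Factor [Prim x]]]] <> [Term [Term [Factor [Prim x]]] @ [Factor [Prim x]]]] <> [Term [Factor [Prim c]]]] <> [Term [Factor [Prim x]]]] <> [Term [Factor [Prim x]]]]

Expr
Expr <> Term
Expr <> Term <> Term
Expr <> Term <> Term <> Term
Expr <> Term <> Term <> Term <> Term
Term <> Term <> Term <> Term <> Term
Factor <> Term <> Term <> Term <> Term
Prim <> Term <> Term <> Term <> Term
x <> Term <> Term <> Term <> Term
x <> Term @ Factor <> Term <> Term <> Term
x <> Factor @ Factor <> Term <> Term <> Term
x <> Prim @ Factor <> Term <> Term <> Term
x <> x @ Factor <> Term <> Term <> Term
x <> x @ Prim <> Term <> Term <> Term
x <> x @ x <> Term <> Term <> Term
x <> x @ x <> Factor <> Term <> Term
x <> x @ x <> Prim <> Term <> Term
x <> x @ x <> c <> Term <> Term
x <> x @ x <> c <> Factor <> Term
x <> x @ x <> c <> Prim <> Term
x <> x @ x <> c <> x <> Term
x <> x @ x <> c <> x <> Factor
x <> x @ x <> c <> x <> Prim
x <> x @ x <> c <> x <> x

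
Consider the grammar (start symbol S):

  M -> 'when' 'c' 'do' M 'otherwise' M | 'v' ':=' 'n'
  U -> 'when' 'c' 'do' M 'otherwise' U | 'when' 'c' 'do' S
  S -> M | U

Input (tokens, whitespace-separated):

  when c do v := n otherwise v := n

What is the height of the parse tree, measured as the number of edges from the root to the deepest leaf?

[S [M when c do [M v := n] otherwise [M v := n]]]

3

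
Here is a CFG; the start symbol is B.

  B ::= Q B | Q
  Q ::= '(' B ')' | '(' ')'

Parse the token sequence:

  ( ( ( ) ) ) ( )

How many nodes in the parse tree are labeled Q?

[B [Q ( [B [Q ( [B [Q ( )]] )]] )] [B [Q ( )]]]

4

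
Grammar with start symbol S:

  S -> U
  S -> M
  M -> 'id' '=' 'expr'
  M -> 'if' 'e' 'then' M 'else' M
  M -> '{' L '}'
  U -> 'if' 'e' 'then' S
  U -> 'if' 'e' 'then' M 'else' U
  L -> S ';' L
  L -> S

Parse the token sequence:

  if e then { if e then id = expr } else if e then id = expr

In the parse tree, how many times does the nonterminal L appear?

[S [U if e then [M { [L [S [U if e then [S [M id = expr]]]]] }] else [U if e then [S [M id = expr]]]]]

1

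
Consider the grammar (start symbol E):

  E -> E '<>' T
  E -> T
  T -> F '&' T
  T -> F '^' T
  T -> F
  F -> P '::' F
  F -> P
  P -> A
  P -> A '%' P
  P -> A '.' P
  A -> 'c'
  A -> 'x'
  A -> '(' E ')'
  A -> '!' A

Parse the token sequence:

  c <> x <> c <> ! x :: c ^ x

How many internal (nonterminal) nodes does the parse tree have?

[E [E [E [E [T [F [P [A c]]]]] <> [T [F [P [A x]]]]] <> [T [F [P [A c]]]]] <> [T [F [P [A ! [A x]]] :: [F [P [A c]]]] ^ [T [F [P [A x]]]]]]

28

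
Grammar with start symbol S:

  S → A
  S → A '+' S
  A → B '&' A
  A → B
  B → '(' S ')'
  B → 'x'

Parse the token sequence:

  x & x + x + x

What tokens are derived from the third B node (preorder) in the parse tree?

[S [A [B x] & [A [B x]]] + [S [A [B x]] + [S [A [B x]]]]]

x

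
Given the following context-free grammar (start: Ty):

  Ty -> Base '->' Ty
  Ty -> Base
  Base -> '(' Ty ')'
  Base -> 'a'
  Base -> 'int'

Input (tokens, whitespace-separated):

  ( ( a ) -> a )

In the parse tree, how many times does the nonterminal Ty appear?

4

[Ty [Base ( [Ty [Base ( [Ty [Base a]] )] -> [Ty [Base a]]] )]]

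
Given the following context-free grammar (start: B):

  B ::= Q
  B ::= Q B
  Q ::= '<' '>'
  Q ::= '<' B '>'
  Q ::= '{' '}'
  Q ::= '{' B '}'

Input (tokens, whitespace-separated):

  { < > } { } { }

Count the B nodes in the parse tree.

[B [Q { [B [Q < >]] }] [B [Q { }] [B [Q { }]]]]

4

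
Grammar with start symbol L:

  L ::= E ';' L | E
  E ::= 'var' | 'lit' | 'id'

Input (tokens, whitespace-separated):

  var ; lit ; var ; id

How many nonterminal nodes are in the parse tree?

[L [E var] ; [L [E lit] ; [L [E var] ; [L [E id]]]]]

8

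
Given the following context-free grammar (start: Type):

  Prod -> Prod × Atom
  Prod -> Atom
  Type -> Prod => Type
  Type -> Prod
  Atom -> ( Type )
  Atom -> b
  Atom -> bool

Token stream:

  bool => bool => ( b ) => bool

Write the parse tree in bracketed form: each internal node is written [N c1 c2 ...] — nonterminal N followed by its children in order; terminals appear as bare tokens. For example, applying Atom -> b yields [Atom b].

Type
Prod => Type
Atom => Type
bool => Type
bool => Prod => Type
bool => Atom => Type
bool => bool => Type
bool => bool => Prod => Type
bool => bool => Atom => Type
bool => bool => ( Type ) => Type
bool => bool => ( Prod ) => Type
bool => bool => ( Atom ) => Type
bool => bool => ( b ) => Type
bool => bool => ( b ) => Prod
bool => bool => ( b ) => Atom
bool => bool => ( b ) => bool

[Type [Prod [Atom bool]] => [Type [Prod [Atom bool]] => [Type [Prod [Atom ( [Type [Prod [Atom b]]] )]] => [Type [Prod [Atom bool]]]]]]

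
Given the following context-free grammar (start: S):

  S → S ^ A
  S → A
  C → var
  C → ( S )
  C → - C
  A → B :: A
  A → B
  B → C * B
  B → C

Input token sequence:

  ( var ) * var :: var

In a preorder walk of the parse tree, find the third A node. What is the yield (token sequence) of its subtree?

[S [A [B [C ( [S [A [B [C var]]]] )] * [B [C var]]] :: [A [B [C var]]]]]

var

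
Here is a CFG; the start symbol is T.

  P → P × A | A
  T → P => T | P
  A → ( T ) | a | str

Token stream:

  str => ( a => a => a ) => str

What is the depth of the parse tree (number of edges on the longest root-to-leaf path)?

[T [P [A str]] => [T [P [A ( [T [P [A a]] => [T [P [A a]] => [T [P [A a]]]]] )]] => [T [P [A str]]]]]

9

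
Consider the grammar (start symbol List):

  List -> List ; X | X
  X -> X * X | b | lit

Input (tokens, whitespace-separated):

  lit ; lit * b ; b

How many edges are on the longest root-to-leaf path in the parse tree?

[List [List [List [X lit]] ; [X [X lit] * [X b]]] ; [X b]]

4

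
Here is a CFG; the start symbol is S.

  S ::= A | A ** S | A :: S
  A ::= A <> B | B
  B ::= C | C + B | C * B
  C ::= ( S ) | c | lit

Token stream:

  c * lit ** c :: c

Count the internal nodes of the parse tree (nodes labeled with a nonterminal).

[S [A [B [C c] * [B [C lit]]]] ** [S [A [B [C c]]] :: [S [A [B [C c]]]]]]

14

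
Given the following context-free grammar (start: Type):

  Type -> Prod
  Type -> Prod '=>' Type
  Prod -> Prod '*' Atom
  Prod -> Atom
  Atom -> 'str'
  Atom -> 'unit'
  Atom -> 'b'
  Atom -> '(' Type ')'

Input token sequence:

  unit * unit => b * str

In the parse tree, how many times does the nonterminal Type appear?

2

[Type [Prod [Prod [Atom unit]] * [Atom unit]] => [Type [Prod [Prod [Atom b]] * [Atom str]]]]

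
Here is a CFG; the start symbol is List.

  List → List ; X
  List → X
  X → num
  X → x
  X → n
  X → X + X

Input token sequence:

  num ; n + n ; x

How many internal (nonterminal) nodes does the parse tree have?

[List [List [List [X num]] ; [X [X n] + [X n]]] ; [X x]]

8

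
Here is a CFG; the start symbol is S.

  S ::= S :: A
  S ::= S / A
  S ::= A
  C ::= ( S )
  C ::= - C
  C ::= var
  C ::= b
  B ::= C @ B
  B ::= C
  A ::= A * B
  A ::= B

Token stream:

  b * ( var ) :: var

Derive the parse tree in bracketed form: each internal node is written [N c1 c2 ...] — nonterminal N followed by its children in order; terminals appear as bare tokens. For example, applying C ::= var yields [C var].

S
S :: A
A :: A
A * B :: A
B * B :: A
C * B :: A
b * B :: A
b * C :: A
b * ( S ) :: A
b * ( A ) :: A
b * ( B ) :: A
b * ( C ) :: A
b * ( var ) :: A
b * ( var ) :: B
b * ( var ) :: C
b * ( var ) :: var

[S [S [A [A [B [C b]]] * [B [C ( [S [A [B [C var]]]] )]]]] :: [A [B [C var]]]]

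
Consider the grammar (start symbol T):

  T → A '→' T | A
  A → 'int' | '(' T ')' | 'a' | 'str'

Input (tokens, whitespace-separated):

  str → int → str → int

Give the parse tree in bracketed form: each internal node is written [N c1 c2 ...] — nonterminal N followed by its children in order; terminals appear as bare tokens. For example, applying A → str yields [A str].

T
A → T
str → T
str → A → T
str → int → T
str → int → A → T
str → int → str → T
str → int → str → A
str → int → str → int

[T [A str] → [T [A int] → [T [A str] → [T [A int]]]]]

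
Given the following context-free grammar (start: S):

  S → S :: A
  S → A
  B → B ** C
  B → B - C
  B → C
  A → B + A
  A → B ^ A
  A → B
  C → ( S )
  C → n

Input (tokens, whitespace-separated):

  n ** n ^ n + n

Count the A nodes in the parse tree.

[S [A [B [B [C n]] ** [C n]] ^ [A [B [C n]] + [A [B [C n]]]]]]

3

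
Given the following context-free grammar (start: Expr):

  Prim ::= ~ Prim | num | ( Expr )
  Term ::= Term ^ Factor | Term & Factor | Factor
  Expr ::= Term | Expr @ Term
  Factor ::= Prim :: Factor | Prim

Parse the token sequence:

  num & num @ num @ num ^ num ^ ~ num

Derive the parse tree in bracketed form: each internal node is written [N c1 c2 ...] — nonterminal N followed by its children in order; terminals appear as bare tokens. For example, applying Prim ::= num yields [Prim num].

[Expr [Expr [Expr [Term [Term [Factor [Prim num]]] & [Factor [Prim num]]]] @ [Term [Factor [Prim num]]]] @ [Term [Term [Term [Factor [Prim num]]] ^ [Factor [Prim num]]] ^ [Factor [Prim ~ [Prim num]]]]]

Expr
Expr @ Term
Expr @ Term @ Term
Term @ Term @ Term
Term & Factor @ Term @ Term
Factor & Factor @ Term @ Term
Prim & Factor @ Term @ Term
num & Factor @ Term @ Term
num & Prim @ Term @ Term
num & num @ Term @ Term
num & num @ Factor @ Term
num & num @ Prim @ Term
num & num @ num @ Term
num & num @ num @ Term ^ Factor
num & num @ num @ Term ^ Factor ^ Factor
num & num @ num @ Factor ^ Factor ^ Factor
num & num @ num @ Prim ^ Factor ^ Factor
num & num @ num @ num ^ Factor ^ Factor
num & num @ num @ num ^ Prim ^ Factor
num & num @ num @ num ^ num ^ Factor
num & num @ num @ num ^ num ^ Prim
num & num @ num @ num ^ num ^ ~ Prim
num & num @ num @ num ^ num ^ ~ num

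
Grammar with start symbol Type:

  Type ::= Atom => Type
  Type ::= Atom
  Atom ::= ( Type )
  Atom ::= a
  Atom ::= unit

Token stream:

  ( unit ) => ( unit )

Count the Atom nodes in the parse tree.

4

[Type [Atom ( [Type [Atom unit]] )] => [Type [Atom ( [Type [Atom unit]] )]]]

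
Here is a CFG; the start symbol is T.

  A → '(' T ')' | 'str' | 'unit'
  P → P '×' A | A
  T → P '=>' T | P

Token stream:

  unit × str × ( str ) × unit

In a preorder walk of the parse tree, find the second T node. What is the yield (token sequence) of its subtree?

[T [P [P [P [P [A unit]] × [A str]] × [A ( [T [P [A str]]] )]] × [A unit]]]

str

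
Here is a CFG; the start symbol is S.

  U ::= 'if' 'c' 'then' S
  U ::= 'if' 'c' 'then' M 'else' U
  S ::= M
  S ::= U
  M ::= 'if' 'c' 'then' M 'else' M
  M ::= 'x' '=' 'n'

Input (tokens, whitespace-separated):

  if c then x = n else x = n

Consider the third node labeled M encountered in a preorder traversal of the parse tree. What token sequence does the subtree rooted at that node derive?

x = n

[S [M if c then [M x = n] else [M x = n]]]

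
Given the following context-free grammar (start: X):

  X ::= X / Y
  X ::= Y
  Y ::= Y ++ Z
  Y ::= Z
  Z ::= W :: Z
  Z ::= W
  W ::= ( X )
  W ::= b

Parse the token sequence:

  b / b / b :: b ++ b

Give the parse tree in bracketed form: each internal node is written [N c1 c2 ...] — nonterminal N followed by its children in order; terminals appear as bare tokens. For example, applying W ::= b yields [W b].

X
X / Y
X / Y / Y
Y / Y / Y
Z / Y / Y
W / Y / Y
b / Y / Y
b / Z / Y
b / W / Y
b / b / Y
b / b / Y ++ Z
b / b / Z ++ Z
b / b / W :: Z ++ Z
b / b / b :: Z ++ Z
b / b / b :: W ++ Z
b / b / b :: b ++ Z
b / b / b :: b ++ W
b / b / b :: b ++ b

[X [X [X [Y [Z [W b]]]] / [Y [Z [W b]]]] / [Y [Y [Z [W b] :: [Z [W b]]]] ++ [Z [W b]]]]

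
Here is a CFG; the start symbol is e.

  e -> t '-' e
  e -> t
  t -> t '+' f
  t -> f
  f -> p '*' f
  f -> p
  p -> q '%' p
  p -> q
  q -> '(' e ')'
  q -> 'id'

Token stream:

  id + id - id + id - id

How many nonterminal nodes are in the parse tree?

23

[e [t [t [f [p [q id]]]] + [f [p [q id]]]] - [e [t [t [f [p [q id]]]] + [f [p [q id]]]] - [e [t [f [p [q id]]]]]]]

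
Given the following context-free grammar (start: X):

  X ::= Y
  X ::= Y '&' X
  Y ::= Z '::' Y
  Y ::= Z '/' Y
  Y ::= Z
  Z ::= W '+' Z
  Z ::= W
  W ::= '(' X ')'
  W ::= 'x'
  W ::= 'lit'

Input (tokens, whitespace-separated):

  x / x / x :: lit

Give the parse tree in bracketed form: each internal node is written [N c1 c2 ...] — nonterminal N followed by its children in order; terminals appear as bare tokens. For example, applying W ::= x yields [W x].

X
Y
Z / Y
W / Y
x / Y
x / Z / Y
x / W / Y
x / x / Y
x / x / Z :: Y
x / x / W :: Y
x / x / x :: Y
x / x / x :: Z
x / x / x :: W
x / x / x :: lit

[X [Y [Z [W x]] / [Y [Z [W x]] / [Y [Z [W x]] :: [Y [Z [W lit]]]]]]]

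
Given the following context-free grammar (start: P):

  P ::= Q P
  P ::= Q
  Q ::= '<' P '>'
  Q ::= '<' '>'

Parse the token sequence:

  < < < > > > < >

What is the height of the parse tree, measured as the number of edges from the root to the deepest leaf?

[P [Q < [P [Q < [P [Q < >]] >]] >] [P [Q < >]]]

6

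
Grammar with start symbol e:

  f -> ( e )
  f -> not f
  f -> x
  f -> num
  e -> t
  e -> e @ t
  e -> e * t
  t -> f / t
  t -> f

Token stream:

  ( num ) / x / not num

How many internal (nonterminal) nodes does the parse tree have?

11

[e [t [f ( [e [t [f num]]] )] / [t [f x] / [t [f not [f num]]]]]]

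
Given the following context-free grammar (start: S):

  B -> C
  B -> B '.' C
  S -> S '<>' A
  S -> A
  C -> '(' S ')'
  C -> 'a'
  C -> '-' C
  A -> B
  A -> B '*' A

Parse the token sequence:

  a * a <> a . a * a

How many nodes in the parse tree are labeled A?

4

[S [S [A [B [C a]] * [A [B [C a]]]]] <> [A [B [B [C a]] . [C a]] * [A [B [C a]]]]]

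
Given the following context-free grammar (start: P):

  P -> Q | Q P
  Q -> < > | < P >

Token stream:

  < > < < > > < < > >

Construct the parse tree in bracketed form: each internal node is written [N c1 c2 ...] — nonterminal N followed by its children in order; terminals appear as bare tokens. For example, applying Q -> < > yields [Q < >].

P
Q P
< > P
< > Q P
< > < P > P
< > < Q > P
< > < < > > P
< > < < > > Q
< > < < > > < P >
< > < < > > < Q >
< > < < > > < < > >

[P [Q < >] [P [Q < [P [Q < >]] >] [P [Q < [P [Q < >]] >]]]]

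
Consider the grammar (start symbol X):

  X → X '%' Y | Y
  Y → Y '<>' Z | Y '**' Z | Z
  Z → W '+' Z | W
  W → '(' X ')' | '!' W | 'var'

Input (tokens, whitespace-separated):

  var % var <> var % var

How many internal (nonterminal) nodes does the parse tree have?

15

[X [X [X [Y [Z [W var]]]] % [Y [Y [Z [W var]]] <> [Z [W var]]]] % [Y [Z [W var]]]]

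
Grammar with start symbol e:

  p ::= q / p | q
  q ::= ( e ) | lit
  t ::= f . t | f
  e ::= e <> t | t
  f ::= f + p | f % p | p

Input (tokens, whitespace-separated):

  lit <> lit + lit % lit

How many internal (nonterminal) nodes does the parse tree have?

[e [e [t [f [p [q lit]]]]] <> [t [f [f [f [p [q lit]]] + [p [q lit]]] % [p [q lit]]]]]

16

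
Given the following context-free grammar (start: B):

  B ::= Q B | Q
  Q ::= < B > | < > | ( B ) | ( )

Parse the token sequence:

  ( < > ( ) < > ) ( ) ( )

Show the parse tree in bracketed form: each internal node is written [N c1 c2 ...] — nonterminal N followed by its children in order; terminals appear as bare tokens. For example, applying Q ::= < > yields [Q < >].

[B [Q ( [B [Q < >] [B [Q ( )] [B [Q < >]]]] )] [B [Q ( )] [B [Q ( )]]]]

B
Q B
( B ) B
( Q B ) B
( < > B ) B
( < > Q B ) B
( < > ( ) B ) B
( < > ( ) Q ) B
( < > ( ) < > ) B
( < > ( ) < > ) Q B
( < > ( ) < > ) ( ) B
( < > ( ) < > ) ( ) Q
( < > ( ) < > ) ( ) ( )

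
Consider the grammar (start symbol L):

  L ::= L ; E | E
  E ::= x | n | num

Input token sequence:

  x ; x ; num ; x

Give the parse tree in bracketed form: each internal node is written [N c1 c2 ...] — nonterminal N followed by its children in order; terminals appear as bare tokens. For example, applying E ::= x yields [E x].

L
L ; E
L ; E ; E
L ; E ; E ; E
E ; E ; E ; E
x ; E ; E ; E
x ; x ; E ; E
x ; x ; num ; E
x ; x ; num ; x

[L [L [L [L [E x]] ; [E x]] ; [E num]] ; [E x]]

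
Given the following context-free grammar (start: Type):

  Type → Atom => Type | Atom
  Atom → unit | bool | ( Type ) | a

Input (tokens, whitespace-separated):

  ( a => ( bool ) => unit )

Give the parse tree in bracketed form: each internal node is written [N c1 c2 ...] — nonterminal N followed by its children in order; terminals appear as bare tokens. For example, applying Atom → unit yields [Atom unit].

Type
Atom
( Type )
( Atom => Type )
( a => Type )
( a => Atom => Type )
( a => ( Type ) => Type )
( a => ( Atom ) => Type )
( a => ( bool ) => Type )
( a => ( bool ) => Atom )
( a => ( bool ) => unit )

[Type [Atom ( [Type [Atom a] => [Type [Atom ( [Type [Atom bool]] )] => [Type [Atom unit]]]] )]]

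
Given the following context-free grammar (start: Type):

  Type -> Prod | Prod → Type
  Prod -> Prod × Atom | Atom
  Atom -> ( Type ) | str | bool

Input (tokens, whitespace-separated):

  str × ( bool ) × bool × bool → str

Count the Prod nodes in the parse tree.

6

[Type [Prod [Prod [Prod [Prod [Atom str]] × [Atom ( [Type [Prod [Atom bool]]] )]] × [Atom bool]] × [Atom bool]] → [Type [Prod [Atom str]]]]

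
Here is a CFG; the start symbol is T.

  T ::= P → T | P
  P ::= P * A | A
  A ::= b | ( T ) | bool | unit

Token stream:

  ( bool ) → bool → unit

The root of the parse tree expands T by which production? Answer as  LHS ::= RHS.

T ::= P → T

[T [P [A ( [T [P [A bool]]] )]] → [T [P [A bool]] → [T [P [A unit]]]]]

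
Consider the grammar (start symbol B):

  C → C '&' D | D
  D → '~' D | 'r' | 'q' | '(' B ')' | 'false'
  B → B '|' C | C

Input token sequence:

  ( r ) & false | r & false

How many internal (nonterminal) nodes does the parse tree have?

13

[B [B [C [C [D ( [B [C [D r]]] )]] & [D false]]] | [C [C [D r]] & [D false]]]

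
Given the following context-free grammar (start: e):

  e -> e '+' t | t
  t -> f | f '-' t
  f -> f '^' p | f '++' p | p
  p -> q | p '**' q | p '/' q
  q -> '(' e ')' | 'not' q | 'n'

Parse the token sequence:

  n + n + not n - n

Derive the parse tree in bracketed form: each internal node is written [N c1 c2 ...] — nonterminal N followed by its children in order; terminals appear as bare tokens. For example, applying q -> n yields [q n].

e
e + t
e + t + t
t + t + t
f + t + t
p + t + t
q + t + t
n + t + t
n + f + t
n + p + t
n + q + t
n + n + t
n + n + f - t
n + n + p - t
n + n + q - t
n + n + not q - t
n + n + not n - t
n + n + not n - f
n + n + not n - p
n + n + not n - q
n + n + not n - n

[e [e [e [t [f [p [q n]]]]] + [t [f [p [q n]]]]] + [t [f [p [q not [q n]]]] - [t [f [p [q n]]]]]]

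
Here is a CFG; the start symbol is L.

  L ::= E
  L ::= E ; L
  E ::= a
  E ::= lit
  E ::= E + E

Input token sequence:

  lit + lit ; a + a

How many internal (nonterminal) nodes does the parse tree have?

[L [E [E lit] + [E lit]] ; [L [E [E a] + [E a]]]]

8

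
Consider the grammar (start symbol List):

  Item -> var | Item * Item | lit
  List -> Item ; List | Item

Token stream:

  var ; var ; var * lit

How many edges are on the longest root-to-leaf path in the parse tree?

5

[List [Item var] ; [List [Item var] ; [List [Item [Item var] * [Item lit]]]]]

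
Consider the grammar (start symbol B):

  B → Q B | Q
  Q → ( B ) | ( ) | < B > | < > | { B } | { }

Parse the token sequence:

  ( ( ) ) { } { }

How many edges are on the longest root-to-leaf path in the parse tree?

[B [Q ( [B [Q ( )]] )] [B [Q { }] [B [Q { }]]]]

4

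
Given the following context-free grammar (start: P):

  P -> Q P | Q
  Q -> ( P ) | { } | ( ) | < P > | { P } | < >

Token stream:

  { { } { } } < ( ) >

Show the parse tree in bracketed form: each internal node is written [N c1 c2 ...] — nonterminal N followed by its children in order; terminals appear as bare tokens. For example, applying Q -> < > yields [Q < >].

[P [Q { [P [Q { }] [P [Q { }]]] }] [P [Q < [P [Q ( )]] >]]]

P
Q P
{ P } P
{ Q P } P
{ { } P } P
{ { } Q } P
{ { } { } } P
{ { } { } } Q
{ { } { } } < P >
{ { } { } } < Q >
{ { } { } } < ( ) >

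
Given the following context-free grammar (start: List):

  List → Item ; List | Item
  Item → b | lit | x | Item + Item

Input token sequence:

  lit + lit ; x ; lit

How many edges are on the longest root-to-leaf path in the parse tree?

[List [Item [Item lit] + [Item lit]] ; [List [Item x] ; [List [Item lit]]]]

4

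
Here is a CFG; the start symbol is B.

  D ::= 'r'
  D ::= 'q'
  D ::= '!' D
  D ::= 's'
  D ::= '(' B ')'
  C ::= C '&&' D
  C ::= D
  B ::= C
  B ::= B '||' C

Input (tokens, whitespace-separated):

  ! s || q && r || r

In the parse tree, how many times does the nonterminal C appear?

4

[B [B [B [C [D ! [D s]]]] || [C [C [D q]] && [D r]]] || [C [D r]]]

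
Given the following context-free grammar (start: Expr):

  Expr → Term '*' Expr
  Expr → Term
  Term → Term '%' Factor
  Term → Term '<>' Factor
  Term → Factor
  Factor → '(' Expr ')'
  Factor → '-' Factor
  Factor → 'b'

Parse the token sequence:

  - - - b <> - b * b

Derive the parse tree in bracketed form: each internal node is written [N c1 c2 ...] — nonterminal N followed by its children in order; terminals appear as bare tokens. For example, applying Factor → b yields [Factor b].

Expr
Term * Expr
Term <> Factor * Expr
Factor <> Factor * Expr
- Factor <> Factor * Expr
- - Factor <> Factor * Expr
- - - Factor <> Factor * Expr
- - - b <> Factor * Expr
- - - b <> - Factor * Expr
- - - b <> - b * Expr
- - - b <> - b * Term
- - - b <> - b * Factor
- - - b <> - b * b

[Expr [Term [Term [Factor - [Factor - [Factor - [Factor b]]]]] <> [Factor - [Factor b]]] * [Expr [Term [Factor b]]]]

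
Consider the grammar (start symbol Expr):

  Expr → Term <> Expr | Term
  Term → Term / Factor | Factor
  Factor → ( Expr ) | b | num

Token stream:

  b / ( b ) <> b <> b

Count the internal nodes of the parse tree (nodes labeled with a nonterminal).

[Expr [Term [Term [Factor b]] / [Factor ( [Expr [Term [Factor b]]] )]] <> [Expr [Term [Factor b]] <> [Expr [Term [Factor b]]]]]

14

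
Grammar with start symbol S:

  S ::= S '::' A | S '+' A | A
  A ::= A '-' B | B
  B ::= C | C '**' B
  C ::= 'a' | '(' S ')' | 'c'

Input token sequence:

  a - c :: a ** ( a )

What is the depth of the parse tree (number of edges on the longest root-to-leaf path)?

[S [S [A [A [B [C a]]] - [B [C c]]]] :: [A [B [C a] ** [B [C ( [S [A [B [C a]]]] )]]]]]

9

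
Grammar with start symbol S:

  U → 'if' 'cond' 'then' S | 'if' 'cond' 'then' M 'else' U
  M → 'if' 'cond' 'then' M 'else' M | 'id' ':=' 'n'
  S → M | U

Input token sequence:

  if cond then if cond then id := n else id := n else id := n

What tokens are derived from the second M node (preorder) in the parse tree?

if cond then id := n else id := n

[S [M if cond then [M if cond then [M id := n] else [M id := n]] else [M id := n]]]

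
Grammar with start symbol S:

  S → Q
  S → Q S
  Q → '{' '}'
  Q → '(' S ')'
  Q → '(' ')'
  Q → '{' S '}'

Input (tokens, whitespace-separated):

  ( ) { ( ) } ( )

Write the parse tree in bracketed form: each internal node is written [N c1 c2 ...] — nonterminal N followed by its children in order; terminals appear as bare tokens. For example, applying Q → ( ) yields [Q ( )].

[S [Q ( )] [S [Q { [S [Q ( )]] }] [S [Q ( )]]]]

S
Q S
( ) S
( ) Q S
( ) { S } S
( ) { Q } S
( ) { ( ) } S
( ) { ( ) } Q
( ) { ( ) } ( )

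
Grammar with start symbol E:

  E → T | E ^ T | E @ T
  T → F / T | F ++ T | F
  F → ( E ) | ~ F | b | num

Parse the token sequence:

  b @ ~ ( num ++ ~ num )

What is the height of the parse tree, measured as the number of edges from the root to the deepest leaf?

9

[E [E [T [F b]]] @ [T [F ~ [F ( [E [T [F num] ++ [T [F ~ [F num]]]]] )]]]]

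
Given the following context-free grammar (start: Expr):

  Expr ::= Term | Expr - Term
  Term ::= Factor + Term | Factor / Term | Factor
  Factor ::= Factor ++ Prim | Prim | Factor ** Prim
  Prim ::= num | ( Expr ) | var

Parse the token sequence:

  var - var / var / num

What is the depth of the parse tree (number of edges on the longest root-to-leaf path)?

[Expr [Expr [Term [Factor [Prim var]]]] - [Term [Factor [Prim var]] / [Term [Factor [Prim var]] / [Term [Factor [Prim num]]]]]]

6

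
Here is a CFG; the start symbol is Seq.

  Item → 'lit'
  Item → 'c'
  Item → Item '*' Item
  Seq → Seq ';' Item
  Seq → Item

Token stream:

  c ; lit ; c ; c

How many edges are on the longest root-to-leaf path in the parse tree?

[Seq [Seq [Seq [Seq [Item c]] ; [Item lit]] ; [Item c]] ; [Item c]]

5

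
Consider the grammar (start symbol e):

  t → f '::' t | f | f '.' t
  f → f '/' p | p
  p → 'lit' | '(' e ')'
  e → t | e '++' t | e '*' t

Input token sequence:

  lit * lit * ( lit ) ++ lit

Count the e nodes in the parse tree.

5

[e [e [e [e [t [f [p lit]]]] * [t [f [p lit]]]] * [t [f [p ( [e [t [f [p lit]]]] )]]]] ++ [t [f [p lit]]]]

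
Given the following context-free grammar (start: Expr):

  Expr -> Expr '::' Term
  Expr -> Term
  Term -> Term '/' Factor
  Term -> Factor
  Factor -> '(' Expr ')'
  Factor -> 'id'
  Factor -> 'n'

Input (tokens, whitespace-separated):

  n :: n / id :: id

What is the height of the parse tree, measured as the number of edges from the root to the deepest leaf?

5

[Expr [Expr [Expr [Term [Factor n]]] :: [Term [Term [Factor n]] / [Factor id]]] :: [Term [Factor id]]]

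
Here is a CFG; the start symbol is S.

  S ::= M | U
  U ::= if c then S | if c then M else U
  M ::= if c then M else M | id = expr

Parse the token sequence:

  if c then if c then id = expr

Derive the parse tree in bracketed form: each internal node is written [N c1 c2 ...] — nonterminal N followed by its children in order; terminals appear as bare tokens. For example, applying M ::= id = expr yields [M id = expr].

S
U
if c then S
if c then U
if c then if c then S
if c then if c then M
if c then if c then id = expr

[S [U if c then [S [U if c then [S [M id = expr]]]]]]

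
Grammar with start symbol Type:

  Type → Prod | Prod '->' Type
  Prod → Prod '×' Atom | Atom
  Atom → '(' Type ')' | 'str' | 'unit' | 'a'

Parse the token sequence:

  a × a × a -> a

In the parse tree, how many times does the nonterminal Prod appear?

[Type [Prod [Prod [Prod [Atom a]] × [Atom a]] × [Atom a]] -> [Type [Prod [Atom a]]]]

4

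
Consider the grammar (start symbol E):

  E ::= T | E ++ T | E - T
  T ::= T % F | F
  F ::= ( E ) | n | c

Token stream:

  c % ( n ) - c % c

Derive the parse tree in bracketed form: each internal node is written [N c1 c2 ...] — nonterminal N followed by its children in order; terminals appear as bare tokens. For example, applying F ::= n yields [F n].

E
E - T
T - T
T % F - T
F % F - T
c % F - T
c % ( E ) - T
c % ( T ) - T
c % ( F ) - T
c % ( n ) - T
c % ( n ) - T % F
c % ( n ) - F % F
c % ( n ) - c % F
c % ( n ) - c % c

[E [E [T [T [F c]] % [F ( [E [T [F n]]] )]]] - [T [T [F c]] % [F c]]]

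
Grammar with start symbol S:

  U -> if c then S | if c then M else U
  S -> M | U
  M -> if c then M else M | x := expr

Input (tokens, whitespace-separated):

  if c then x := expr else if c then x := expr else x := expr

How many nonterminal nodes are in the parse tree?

[S [M if c then [M x := expr] else [M if c then [M x := expr] else [M x := expr]]]]

6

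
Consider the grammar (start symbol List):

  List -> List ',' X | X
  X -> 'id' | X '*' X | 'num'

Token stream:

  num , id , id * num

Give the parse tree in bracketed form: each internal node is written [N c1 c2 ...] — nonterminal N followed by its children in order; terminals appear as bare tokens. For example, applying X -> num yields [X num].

[List [List [List [X num]] , [X id]] , [X [X id] * [X num]]]

List
List , X
List , X , X
X , X , X
num , X , X
num , id , X
num , id , X * X
num , id , id * X
num , id , id * num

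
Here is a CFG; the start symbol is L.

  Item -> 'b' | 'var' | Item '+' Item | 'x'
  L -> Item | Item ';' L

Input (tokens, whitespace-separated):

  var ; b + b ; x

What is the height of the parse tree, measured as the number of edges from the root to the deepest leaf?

4

[L [Item var] ; [L [Item [Item b] + [Item b]] ; [L [Item x]]]]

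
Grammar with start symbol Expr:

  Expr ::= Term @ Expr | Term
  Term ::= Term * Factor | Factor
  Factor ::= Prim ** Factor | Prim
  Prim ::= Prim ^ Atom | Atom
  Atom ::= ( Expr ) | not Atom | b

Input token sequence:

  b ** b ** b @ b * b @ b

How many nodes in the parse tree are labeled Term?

4

[Expr [Term [Factor [Prim [Atom b]] ** [Factor [Prim [Atom b]] ** [Factor [Prim [Atom b]]]]]] @ [Expr [Term [Term [Factor [Prim [Atom b]]]] * [Factor [Prim [Atom b]]]] @ [Expr [Term [Factor [Prim [Atom b]]]]]]]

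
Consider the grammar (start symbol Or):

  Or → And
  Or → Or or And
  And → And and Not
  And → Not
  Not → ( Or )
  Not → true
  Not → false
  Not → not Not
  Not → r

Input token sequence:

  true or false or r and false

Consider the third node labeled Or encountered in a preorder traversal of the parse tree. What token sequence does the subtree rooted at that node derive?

[Or [Or [Or [And [Not true]]] or [And [Not false]]] or [And [And [Not r]] and [Not false]]]

true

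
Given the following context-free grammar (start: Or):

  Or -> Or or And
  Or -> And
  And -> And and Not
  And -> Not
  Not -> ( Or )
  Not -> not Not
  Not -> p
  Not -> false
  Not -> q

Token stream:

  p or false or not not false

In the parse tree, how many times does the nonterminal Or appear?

[Or [Or [Or [And [Not p]]] or [And [Not false]]] or [And [Not not [Not not [Not false]]]]]

3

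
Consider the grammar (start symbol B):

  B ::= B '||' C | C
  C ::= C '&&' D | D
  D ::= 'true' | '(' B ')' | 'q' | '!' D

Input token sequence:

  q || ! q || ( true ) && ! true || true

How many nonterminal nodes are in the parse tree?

[B [B [B [B [C [D q]]] || [C [D ! [D q]]]] || [C [C [D ( [B [C [D true]]] )]] && [D ! [D true]]]] || [C [D true]]]

19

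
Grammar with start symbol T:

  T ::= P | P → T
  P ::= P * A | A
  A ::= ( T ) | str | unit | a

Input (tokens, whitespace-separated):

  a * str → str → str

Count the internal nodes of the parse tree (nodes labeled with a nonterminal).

11

[T [P [P [A a]] * [A str]] → [T [P [A str]] → [T [P [A str]]]]]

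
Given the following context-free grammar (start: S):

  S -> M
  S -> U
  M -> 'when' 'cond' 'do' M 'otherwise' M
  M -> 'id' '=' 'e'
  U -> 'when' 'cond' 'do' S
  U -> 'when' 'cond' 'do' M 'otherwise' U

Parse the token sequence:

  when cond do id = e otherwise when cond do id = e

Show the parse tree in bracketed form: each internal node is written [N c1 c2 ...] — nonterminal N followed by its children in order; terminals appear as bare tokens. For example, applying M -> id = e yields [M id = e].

[S [U when cond do [M id = e] otherwise [U when cond do [S [M id = e]]]]]

S
U
when cond do M otherwise U
when cond do id = e otherwise U
when cond do id = e otherwise when cond do S
when cond do id = e otherwise when cond do M
when cond do id = e otherwise when cond do id = e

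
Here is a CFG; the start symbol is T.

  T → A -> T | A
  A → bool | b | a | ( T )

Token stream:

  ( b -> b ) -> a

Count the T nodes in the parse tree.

4

[T [A ( [T [A b] -> [T [A b]]] )] -> [T [A a]]]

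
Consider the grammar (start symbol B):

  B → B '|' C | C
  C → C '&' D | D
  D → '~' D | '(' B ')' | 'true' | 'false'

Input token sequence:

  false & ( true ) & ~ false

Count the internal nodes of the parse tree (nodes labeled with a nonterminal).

[B [C [C [C [D false]] & [D ( [B [C [D true]]] )]] & [D ~ [D false]]]]

11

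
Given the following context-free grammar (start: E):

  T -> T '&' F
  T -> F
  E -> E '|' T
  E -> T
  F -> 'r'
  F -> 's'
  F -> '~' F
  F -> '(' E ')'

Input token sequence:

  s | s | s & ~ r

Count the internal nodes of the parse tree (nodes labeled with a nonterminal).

12

[E [E [E [T [F s]]] | [T [F s]]] | [T [T [F s]] & [F ~ [F r]]]]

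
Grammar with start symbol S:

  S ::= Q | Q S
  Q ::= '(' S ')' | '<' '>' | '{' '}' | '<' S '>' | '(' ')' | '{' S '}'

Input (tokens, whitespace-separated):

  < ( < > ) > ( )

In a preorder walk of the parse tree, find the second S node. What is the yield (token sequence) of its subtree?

[S [Q < [S [Q ( [S [Q < >]] )]] >] [S [Q ( )]]]

( < > )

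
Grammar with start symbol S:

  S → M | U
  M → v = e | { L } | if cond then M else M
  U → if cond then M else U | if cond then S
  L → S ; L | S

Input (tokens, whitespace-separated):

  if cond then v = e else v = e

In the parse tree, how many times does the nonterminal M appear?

[S [M if cond then [M v = e] else [M v = e]]]

3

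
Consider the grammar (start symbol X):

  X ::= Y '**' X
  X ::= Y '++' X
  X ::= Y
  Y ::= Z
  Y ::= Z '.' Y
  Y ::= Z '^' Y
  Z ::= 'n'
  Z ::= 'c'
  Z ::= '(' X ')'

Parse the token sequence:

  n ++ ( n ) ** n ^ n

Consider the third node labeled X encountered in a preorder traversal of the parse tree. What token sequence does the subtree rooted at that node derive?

[X [Y [Z n]] ++ [X [Y [Z ( [X [Y [Z n]]] )]] ** [X [Y [Z n] ^ [Y [Z n]]]]]]

n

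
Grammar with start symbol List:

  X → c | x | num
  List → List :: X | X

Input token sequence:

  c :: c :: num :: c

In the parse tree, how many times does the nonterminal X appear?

4

[List [List [List [List [X c]] :: [X c]] :: [X num]] :: [X c]]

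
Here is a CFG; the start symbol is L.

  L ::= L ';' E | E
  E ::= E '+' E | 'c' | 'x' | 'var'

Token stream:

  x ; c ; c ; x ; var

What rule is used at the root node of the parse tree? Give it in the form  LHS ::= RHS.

L ::= L ';' E

[L [L [L [L [L [E x]] ; [E c]] ; [E c]] ; [E x]] ; [E var]]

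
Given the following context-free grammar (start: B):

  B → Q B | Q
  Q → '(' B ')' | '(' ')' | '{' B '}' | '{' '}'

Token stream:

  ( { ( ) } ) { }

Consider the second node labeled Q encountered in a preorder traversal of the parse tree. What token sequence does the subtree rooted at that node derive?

{ ( ) }

[B [Q ( [B [Q { [B [Q ( )]] }]] )] [B [Q { }]]]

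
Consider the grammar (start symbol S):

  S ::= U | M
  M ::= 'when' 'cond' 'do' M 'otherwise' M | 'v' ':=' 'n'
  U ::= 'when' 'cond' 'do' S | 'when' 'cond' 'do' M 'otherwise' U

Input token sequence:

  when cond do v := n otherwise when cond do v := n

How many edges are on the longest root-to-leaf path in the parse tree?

[S [U when cond do [M v := n] otherwise [U when cond do [S [M v := n]]]]]

5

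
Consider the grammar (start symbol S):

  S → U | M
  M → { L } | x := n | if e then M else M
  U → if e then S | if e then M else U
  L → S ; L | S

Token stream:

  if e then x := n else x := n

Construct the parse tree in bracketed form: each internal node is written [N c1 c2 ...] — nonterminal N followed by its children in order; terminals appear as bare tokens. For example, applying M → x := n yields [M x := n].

[S [M if e then [M x := n] else [M x := n]]]

S
M
if e then M else M
if e then x := n else M
if e then x := n else x := n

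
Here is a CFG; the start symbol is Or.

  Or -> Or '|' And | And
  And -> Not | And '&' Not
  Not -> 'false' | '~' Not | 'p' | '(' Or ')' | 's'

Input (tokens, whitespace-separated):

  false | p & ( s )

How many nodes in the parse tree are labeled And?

4

[Or [Or [And [Not false]]] | [And [And [Not p]] & [Not ( [Or [And [Not s]]] )]]]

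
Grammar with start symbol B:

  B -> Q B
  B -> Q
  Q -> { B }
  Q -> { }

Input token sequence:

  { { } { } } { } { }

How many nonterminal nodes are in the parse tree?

10

[B [Q { [B [Q { }] [B [Q { }]]] }] [B [Q { }] [B [Q { }]]]]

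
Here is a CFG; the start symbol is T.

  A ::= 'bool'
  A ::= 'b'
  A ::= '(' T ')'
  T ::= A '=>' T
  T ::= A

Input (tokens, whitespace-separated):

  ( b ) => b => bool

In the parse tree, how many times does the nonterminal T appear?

[T [A ( [T [A b]] )] => [T [A b] => [T [A bool]]]]

4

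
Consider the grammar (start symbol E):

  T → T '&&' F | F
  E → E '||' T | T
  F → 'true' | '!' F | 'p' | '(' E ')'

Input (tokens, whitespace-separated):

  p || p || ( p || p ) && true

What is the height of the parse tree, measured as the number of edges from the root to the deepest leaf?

[E [E [E [T [F p]]] || [T [F p]]] || [T [T [F ( [E [E [T [F p]]] || [T [F p]]] )]] && [F true]]]

8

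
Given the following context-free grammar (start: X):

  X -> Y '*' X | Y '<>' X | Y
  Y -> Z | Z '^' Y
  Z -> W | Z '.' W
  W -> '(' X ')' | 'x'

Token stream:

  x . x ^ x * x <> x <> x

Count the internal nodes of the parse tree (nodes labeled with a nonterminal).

[X [Y [Z [Z [W x]] . [W x]] ^ [Y [Z [W x]]]] * [X [Y [Z [W x]]] <> [X [Y [Z [W x]]] <> [X [Y [Z [W x]]]]]]]

21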